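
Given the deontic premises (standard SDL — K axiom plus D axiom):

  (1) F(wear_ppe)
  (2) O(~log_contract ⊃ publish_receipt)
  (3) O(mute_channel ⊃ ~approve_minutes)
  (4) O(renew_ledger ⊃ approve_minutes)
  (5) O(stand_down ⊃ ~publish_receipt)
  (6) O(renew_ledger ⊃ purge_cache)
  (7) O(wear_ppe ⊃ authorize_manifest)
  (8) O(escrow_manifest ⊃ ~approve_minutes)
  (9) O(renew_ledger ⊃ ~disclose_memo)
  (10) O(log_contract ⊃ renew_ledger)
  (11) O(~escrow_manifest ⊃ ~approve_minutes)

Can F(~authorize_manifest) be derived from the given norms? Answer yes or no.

No

Premise 7 is O(wear_ppe ⊃ authorize_manifest), but O(wear_ppe) is not derivable from the premises, so it does not yield O(authorize_manifest).
No other premise forces O(authorize_manifest). An ideal world satisfying every premise can still have ~authorize_manifest true, so F(~authorize_manifest) is not derivable.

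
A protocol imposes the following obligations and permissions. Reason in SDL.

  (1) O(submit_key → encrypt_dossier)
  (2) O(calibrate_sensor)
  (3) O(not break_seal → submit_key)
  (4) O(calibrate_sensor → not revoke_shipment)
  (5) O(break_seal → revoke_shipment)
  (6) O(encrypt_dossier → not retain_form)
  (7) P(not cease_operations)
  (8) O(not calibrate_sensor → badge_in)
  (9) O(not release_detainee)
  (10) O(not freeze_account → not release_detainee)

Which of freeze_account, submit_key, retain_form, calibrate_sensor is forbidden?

retain_form

Premise 2 gives O(calibrate_sensor).
Premise 4 is O(calibrate_sensor → not revoke_shipment); since O(calibrate_sensor), deontic closure gives O(not revoke_shipment).
The contrapositive of premise 5 (O(break_seal → revoke_shipment)) is O(not revoke_shipment → not break_seal), and O(not revoke_shipment) is already established, so O(not break_seal).
Premise 3 is O(not break_seal → submit_key); since O(not break_seal), deontic closure gives O(submit_key).
Premise 1 is O(submit_key → encrypt_dossier); since O(submit_key), deontic closure gives O(encrypt_dossier).
With premise 6, O(encrypt_dossier → not retain_form), the K-axiom yields O(not retain_form).
So O(not retain_form) holds, i.e. retain_form is forbidden. None of the other listed options is forbidden under the premises.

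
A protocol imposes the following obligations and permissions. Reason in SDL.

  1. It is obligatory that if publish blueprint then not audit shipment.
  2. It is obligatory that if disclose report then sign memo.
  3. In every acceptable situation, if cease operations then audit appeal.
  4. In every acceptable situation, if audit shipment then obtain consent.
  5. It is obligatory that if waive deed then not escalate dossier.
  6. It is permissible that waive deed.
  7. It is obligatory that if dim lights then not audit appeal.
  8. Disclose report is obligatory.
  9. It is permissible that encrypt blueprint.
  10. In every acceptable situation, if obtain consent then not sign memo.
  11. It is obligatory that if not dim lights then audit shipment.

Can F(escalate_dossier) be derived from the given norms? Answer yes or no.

No

Premise 5 is O(waive_deed → ¬escalate_dossier), but O(waive_deed) is not derivable from the premises (the permission P(waive_deed) asserts only ¬O(¬waive_deed), not O(waive_deed)), so it does not yield O(¬escalate_dossier).
No other premise forces O(¬escalate_dossier). An ideal world satisfying every premise can still have escalate_dossier true, so F(escalate_dossier) is not derivable.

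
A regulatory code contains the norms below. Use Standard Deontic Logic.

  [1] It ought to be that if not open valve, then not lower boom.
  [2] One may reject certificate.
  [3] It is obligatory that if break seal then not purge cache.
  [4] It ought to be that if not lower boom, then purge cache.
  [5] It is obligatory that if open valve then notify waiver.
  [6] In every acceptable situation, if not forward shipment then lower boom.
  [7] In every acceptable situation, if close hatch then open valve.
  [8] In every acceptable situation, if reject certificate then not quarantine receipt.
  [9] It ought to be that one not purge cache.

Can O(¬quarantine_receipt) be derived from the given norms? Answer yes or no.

Premise 8 is O(reject_certificate → ¬quarantine_receipt), but O(reject_certificate) is not derivable from the premises (the permission P(reject_certificate) asserts only ¬O(¬reject_certificate), not O(reject_certificate)), so it does not yield O(¬quarantine_receipt).
No other premise forces O(¬quarantine_receipt). An ideal world satisfying every premise can still have ¬quarantine_receipt false, so O(¬quarantine_receipt) is not derivable.

No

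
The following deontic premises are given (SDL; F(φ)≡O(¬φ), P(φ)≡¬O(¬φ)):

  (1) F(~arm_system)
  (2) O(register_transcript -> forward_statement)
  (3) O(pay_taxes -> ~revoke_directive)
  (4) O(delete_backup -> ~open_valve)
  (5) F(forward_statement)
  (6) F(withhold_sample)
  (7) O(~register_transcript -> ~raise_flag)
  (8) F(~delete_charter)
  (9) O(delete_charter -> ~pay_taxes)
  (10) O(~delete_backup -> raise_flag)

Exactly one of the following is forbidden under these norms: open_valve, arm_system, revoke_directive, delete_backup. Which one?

Premise 5 is F(forward_statement), i.e. O(~forward_statement).
Premise 2, O(register_transcript -> forward_statement), contraposes to O(~forward_statement -> ~register_transcript); with O(~forward_statement) we get O(~register_transcript).
From O(~register_transcript) and premise 7, O(~register_transcript -> ~raise_flag), we obtain O(~raise_flag).
Premise 10, O(~delete_backup -> raise_flag), contraposes to O(~raise_flag -> delete_backup); with O(~raise_flag) we get O(delete_backup).
Applying K to premise 4 (O(delete_backup -> ~open_valve)) and O(delete_backup) yields O(~open_valve).
So O(~open_valve) holds, i.e. open_valve is forbidden. None of the other listed options is forbidden under the premises.

open_valve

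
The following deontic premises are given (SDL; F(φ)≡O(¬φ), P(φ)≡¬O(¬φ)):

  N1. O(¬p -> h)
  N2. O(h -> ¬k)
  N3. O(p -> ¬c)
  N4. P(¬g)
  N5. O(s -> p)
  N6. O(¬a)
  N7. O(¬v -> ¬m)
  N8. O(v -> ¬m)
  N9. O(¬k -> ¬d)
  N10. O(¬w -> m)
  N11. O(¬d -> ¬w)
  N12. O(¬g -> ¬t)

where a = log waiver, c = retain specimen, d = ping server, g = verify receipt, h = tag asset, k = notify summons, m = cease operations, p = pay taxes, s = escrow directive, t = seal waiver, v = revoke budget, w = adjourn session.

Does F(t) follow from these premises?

Premise 12 is O(¬g -> ¬t), but O(¬g) is not derivable from the premises (the permission P(¬g) asserts only ¬O(g), not O(¬g)), so it does not yield O(¬t).
No other premise forces O(¬t). An ideal world satisfying every premise can still have t true, so F(t) is not derivable.

No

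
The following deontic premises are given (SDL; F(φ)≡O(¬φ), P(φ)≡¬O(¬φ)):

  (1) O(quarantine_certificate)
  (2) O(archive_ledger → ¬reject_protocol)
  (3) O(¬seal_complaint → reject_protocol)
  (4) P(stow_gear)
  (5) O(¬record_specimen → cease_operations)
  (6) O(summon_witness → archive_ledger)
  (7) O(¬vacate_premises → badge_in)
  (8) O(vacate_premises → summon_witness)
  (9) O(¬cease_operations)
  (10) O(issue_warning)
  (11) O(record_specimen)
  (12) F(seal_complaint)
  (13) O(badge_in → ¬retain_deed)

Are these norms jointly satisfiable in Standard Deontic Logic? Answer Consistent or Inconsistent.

Consistent

Premise 5 is O(¬record_specimen → cease_operations), but O(¬record_specimen) is not derivable from the premises, so it does not yield O(cease_operations).
So O(cease_operations) is not derivable, and the apparent clash with O(¬cease_operations) does not arise.
A world satisfying every obligation exists (e.g. archive_ledger=false, badge_in=true, cease_operations=false, issue_warning=true, quarantine_certificate=true, record_specimen=true, reject_protocol=true, retain_deed=false, seal_complaint=false, stow_gear=false, summon_witness=false, vacate_premises=false); no atom is both obligatory and forbidden, so the set is consistent.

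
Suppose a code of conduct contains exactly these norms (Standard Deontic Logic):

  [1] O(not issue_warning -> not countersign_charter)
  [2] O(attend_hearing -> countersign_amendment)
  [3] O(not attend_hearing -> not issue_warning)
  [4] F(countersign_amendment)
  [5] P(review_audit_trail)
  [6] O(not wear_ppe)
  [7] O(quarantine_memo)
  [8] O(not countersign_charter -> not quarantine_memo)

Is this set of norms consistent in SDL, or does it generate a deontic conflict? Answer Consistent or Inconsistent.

Inconsistent

Premise 7 states O(quarantine_memo) outright.
Premise 8, O(not countersign_charter -> not quarantine_memo), contraposes to O(quarantine_memo -> countersign_charter); with O(quarantine_memo) we get O(countersign_charter).
Premise 1 is O(not issue_warning -> not countersign_charter); contrapositively O(countersign_charter -> issue_warning). Since O(countersign_charter) holds, K gives O(issue_warning).
Premise 3, O(not attend_hearing -> not issue_warning), contraposes to O(issue_warning -> attend_hearing); with O(issue_warning) we get O(attend_hearing).
Applying K to premise 2 (O(attend_hearing -> countersign_amendment)) and O(attend_hearing) yields O(countersign_amendment).
But premise 4, F(countersign_amendment), means O(not countersign_amendment).
We now have both O(countersign_amendment) and O(not countersign_amendment) — countersign_amendment is simultaneously obligatory and forbidden, violating the D-axiom.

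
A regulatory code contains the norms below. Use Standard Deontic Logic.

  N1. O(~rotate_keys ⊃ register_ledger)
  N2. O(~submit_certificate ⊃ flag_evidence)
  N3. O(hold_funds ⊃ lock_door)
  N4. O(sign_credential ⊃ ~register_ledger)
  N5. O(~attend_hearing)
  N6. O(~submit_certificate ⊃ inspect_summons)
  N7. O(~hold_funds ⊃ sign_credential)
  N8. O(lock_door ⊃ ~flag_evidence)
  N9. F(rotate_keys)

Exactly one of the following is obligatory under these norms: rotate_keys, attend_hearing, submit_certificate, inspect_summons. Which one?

submit_certificate

Premise 9, F(rotate_keys), is equivalent to O(~rotate_keys).
Applying K to premise 1 (O(~rotate_keys ⊃ register_ledger)) and O(~rotate_keys) yields O(register_ledger).
Premise 4, O(sign_credential ⊃ ~register_ledger), contraposes to O(register_ledger ⊃ ~sign_credential); with O(register_ledger) we get O(~sign_credential).
Premise 7, O(~hold_funds ⊃ sign_credential), contraposes to O(~sign_credential ⊃ hold_funds); with O(~sign_credential) we get O(hold_funds).
From O(hold_funds) and premise 3, O(hold_funds ⊃ lock_door), we obtain O(lock_door).
From O(lock_door) and premise 8, O(lock_door ⊃ ~flag_evidence), we obtain O(~flag_evidence).
Premise 2, O(~submit_certificate ⊃ flag_evidence), contraposes to O(~flag_evidence ⊃ submit_certificate); with O(~flag_evidence) we get O(submit_certificate).
So O(submit_certificate) holds — submit_certificate is obligatory. None of the other listed options is made obligatory by any chain of premises.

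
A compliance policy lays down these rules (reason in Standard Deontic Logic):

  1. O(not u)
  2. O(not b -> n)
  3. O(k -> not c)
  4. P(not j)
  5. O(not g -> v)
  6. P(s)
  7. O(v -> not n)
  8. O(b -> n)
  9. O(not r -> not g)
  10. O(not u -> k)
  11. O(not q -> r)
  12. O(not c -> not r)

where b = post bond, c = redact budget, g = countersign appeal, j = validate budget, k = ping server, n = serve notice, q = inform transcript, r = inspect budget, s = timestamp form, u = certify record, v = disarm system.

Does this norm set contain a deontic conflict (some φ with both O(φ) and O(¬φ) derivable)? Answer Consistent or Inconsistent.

Inconsistent

Premises 2 and 8 cover both cases: O(not b -> n) and O(b -> n). Since not b ∨ b is a tautology, O(n) follows.
Premise 7, O(v -> not n), contraposes to O(n -> not v); with O(n) we get O(not v).
Premise 5 is O(not g -> v); contrapositively O(not v -> g). Since O(not v) holds, K gives O(g).
Premise 9 is O(not r -> not g); contrapositively O(g -> r). Since O(g) holds, K gives O(r).
The contrapositive of premise 12 (O(not c -> not r)) is O(r -> c), and O(r) is already established, so O(c).
Premise 3, O(k -> not c), contraposes to O(c -> not k); with O(c) we get O(not k).
The contrapositive of premise 10 (O(not u -> k)) is O(not k -> u), and O(not k) is already established, so O(u).
However, premise 1 gives O(not u).
We now have both O(u) and O(not u) — u is simultaneously obligatory and forbidden, violating the D-axiom.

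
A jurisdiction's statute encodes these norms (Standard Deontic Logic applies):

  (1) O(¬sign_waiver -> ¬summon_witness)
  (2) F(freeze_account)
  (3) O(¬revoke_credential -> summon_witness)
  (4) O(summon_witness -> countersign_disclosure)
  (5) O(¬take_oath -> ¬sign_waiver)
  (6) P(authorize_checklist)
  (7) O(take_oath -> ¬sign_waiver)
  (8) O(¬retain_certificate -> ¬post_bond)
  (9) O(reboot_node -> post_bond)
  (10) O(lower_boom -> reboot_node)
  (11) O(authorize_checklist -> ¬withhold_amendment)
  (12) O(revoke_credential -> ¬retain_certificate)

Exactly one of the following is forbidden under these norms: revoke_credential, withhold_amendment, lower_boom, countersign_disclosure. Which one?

lower_boom

By case analysis on take_oath: premise 7 gives O(take_oath -> ¬sign_waiver) and premise 5 gives O(¬take_oath -> ¬sign_waiver), so O(¬sign_waiver) either way.
Premise 1 is O(¬sign_waiver -> ¬summon_witness); since O(¬sign_waiver), deontic closure gives O(¬summon_witness).
Premise 3, O(¬revoke_credential -> summon_witness), contraposes to O(¬summon_witness -> revoke_credential); with O(¬summon_witness) we get O(revoke_credential).
From O(revoke_credential) and premise 12, O(revoke_credential -> ¬retain_certificate), we obtain O(¬retain_certificate).
Applying K to premise 8 (O(¬retain_certificate -> ¬post_bond)) and O(¬retain_certificate) yields O(¬post_bond).
Premise 9 is O(reboot_node -> post_bond); contrapositively O(¬post_bond -> ¬reboot_node). Since O(¬post_bond) holds, K gives O(¬reboot_node).
Premise 10, O(lower_boom -> reboot_node), contraposes to O(¬reboot_node -> ¬lower_boom); with O(¬reboot_node) we get O(¬lower_boom).
So O(¬lower_boom) holds, i.e. lower_boom is forbidden. None of the other listed options is forbidden under the premises.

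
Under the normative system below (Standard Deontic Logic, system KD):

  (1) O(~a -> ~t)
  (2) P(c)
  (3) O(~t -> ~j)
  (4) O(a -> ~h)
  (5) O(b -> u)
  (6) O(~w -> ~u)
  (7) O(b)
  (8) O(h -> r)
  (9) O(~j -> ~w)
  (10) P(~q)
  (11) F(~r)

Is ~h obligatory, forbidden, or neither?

Obligatory

From premise 7 we have O(b).
Premise 5 is O(b -> u); since O(b), deontic closure gives O(u).
Premise 6, O(~w -> ~u), contraposes to O(u -> w); with O(u) we get O(w).
Premise 9, O(~j -> ~w), contraposes to O(w -> j); with O(w) we get O(j).
The contrapositive of premise 3 (O(~t -> ~j)) is O(j -> t), and O(j) is already established, so O(t).
Premise 1 is O(~a -> ~t); contrapositively O(t -> a). Since O(t) holds, K gives O(a).
From O(a) and premise 4, O(a -> ~h), we obtain O(~h).
Premises 2, 8, 10, 11 do not contribute to this derivation.
Hence ~h is obligatory.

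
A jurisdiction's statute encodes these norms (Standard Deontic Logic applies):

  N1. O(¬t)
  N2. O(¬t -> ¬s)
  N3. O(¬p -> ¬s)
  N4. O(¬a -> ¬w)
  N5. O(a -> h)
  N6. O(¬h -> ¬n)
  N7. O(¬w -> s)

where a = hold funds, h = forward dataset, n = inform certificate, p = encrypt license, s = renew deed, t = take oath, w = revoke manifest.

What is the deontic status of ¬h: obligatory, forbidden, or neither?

From premise 1 we have O(¬t).
With premise 2, O(¬t -> ¬s), the K-axiom yields O(¬s).
The contrapositive of premise 7 (O(¬w -> s)) is O(¬s -> w), and O(¬s) is already established, so O(w).
Premise 4 is O(¬a -> ¬w); contrapositively O(w -> a). Since O(w) holds, K gives O(a).
Applying K to premise 5 (O(a -> h)) and O(a) yields O(h).
Premises 3, 6 do not contribute to this derivation.
Thus O(h), which is F(¬h): ¬h is forbidden.

Forbidden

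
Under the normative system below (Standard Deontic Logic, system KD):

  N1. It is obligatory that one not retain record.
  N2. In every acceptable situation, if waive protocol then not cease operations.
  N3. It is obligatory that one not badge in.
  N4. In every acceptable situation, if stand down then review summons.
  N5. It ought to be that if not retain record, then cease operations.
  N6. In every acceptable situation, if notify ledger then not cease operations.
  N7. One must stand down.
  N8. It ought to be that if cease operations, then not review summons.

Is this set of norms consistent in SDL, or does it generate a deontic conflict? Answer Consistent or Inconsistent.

Inconsistent

Premise 7 gives O(stand_down).
Premise 4 is O(stand_down → review_summons); since O(stand_down), deontic closure gives O(review_summons).
Premise 8 is O(cease_operations → ¬review_summons); contrapositively O(review_summons → ¬cease_operations). Since O(review_summons) holds, K gives O(¬cease_operations).
Premise 5 is O(¬retain_record → cease_operations); contrapositively O(¬cease_operations → retain_record). Since O(¬cease_operations) holds, K gives O(retain_record).
But premise 1 directly asserts O(¬retain_record).
We now have both O(retain_record) and O(¬retain_record) — retain_record is simultaneously obligatory and forbidden, violating the D-axiom.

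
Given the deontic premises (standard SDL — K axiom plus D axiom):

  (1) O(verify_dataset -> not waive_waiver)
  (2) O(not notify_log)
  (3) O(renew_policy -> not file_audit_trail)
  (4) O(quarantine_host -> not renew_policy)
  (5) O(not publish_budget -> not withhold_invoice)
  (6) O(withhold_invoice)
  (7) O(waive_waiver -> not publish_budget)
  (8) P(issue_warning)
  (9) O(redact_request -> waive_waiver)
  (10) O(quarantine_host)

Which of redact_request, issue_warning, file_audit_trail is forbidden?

redact_request

From premise 6 we have O(withhold_invoice).
Premise 5 is O(not publish_budget -> not withhold_invoice); contrapositively O(withhold_invoice -> publish_budget). Since O(withhold_invoice) holds, K gives O(publish_budget).
The contrapositive of premise 7 (O(waive_waiver -> not publish_budget)) is O(publish_budget -> not waive_waiver), and O(publish_budget) is already established, so O(not waive_waiver).
Premise 9, O(redact_request -> waive_waiver), contraposes to O(not waive_waiver -> not redact_request); with O(not waive_waiver) we get O(not redact_request).
So O(not redact_request) holds, i.e. redact_request is forbidden. None of the other listed options is forbidden under the premises.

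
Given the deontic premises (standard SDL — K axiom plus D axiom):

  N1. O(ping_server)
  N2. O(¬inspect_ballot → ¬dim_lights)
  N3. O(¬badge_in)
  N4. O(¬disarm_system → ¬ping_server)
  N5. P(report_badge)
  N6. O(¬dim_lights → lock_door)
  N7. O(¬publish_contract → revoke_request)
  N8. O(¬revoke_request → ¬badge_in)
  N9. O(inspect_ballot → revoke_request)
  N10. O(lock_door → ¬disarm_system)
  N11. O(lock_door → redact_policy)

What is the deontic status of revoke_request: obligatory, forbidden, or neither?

From premise 1 we have O(ping_server).
The contrapositive of premise 4 (O(¬disarm_system → ¬ping_server)) is O(ping_server → disarm_system), and O(ping_server) is already established, so O(disarm_system).
The contrapositive of premise 10 (O(lock_door → ¬disarm_system)) is O(disarm_system → ¬lock_door), and O(disarm_system) is already established, so O(¬lock_door).
Premise 6 is O(¬dim_lights → lock_door); contrapositively O(¬lock_door → dim_lights). Since O(¬lock_door) holds, K gives O(dim_lights).
Premise 2, O(¬inspect_ballot → ¬dim_lights), contraposes to O(dim_lights → inspect_ballot); with O(dim_lights) we get O(inspect_ballot).
From O(inspect_ballot) and premise 9, O(inspect_ballot → revoke_request), we obtain O(revoke_request).
Premises 3, 5, 7, 8, 11 do not contribute to this derivation.
Hence revoke_request is obligatory.

Obligatory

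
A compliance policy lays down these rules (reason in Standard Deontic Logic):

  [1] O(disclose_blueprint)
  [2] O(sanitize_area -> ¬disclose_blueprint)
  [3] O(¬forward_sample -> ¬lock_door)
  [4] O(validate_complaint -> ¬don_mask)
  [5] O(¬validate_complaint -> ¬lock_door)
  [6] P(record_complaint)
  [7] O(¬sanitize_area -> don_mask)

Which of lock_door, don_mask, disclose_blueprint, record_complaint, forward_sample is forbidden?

lock_door

From premise 1 we have O(disclose_blueprint).
The contrapositive of premise 2 (O(sanitize_area -> ¬disclose_blueprint)) is O(disclose_blueprint -> ¬sanitize_area), and O(disclose_blueprint) is already established, so O(¬sanitize_area).
From O(¬sanitize_area) and premise 7, O(¬sanitize_area -> don_mask), we obtain O(don_mask).
The contrapositive of premise 4 (O(validate_complaint -> ¬don_mask)) is O(don_mask -> ¬validate_complaint), and O(don_mask) is already established, so O(¬validate_complaint).
With premise 5, O(¬validate_complaint -> ¬lock_door), the K-axiom yields O(¬lock_door).
So O(¬lock_door) holds, i.e. lock_door is forbidden. None of the other listed options is forbidden under the premises.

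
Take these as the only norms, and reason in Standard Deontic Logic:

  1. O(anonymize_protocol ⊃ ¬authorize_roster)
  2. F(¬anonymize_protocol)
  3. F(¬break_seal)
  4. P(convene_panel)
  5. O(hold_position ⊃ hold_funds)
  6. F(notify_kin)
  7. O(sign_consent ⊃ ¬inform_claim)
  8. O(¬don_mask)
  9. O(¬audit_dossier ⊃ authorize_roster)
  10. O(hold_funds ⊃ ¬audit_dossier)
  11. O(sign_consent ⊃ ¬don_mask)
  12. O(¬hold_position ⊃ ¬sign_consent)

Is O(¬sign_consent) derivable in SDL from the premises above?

Premise 2, F(¬anonymize_protocol), is equivalent to O(anonymize_protocol).
Applying K to premise 1 (O(anonymize_protocol ⊃ ¬authorize_roster)) and O(anonymize_protocol) yields O(¬authorize_roster).
Premise 9, O(¬audit_dossier ⊃ authorize_roster), contraposes to O(¬authorize_roster ⊃ audit_dossier); with O(¬authorize_roster) we get O(audit_dossier).
The contrapositive of premise 10 (O(hold_funds ⊃ ¬audit_dossier)) is O(audit_dossier ⊃ ¬hold_funds), and O(audit_dossier) is already established, so O(¬hold_funds).
Premise 5 is O(hold_position ⊃ hold_funds); contrapositively O(¬hold_funds ⊃ ¬hold_position). Since O(¬hold_funds) holds, K gives O(¬hold_position).
From O(¬hold_position) and premise 12, O(¬hold_position ⊃ ¬sign_consent), we obtain O(¬sign_consent).
Premises 3, 4, 6, 7, 8, 11 do not contribute to this derivation.
So O(¬sign_consent) follows.

Yes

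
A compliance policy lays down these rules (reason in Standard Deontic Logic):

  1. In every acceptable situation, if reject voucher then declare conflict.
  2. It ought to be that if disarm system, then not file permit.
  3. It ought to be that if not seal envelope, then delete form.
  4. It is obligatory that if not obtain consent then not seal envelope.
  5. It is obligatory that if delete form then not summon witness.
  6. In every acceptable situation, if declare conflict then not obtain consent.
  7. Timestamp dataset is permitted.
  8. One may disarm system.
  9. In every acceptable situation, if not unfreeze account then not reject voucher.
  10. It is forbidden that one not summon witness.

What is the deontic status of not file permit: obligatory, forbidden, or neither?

Neither

Premise 2 is O(disarm_system → ¬file_permit), but O(disarm_system) is not derivable from the premises (the permission P(disarm_system) asserts only ¬O(¬disarm_system), not O(disarm_system)), so it does not yield O(¬file_permit).
No premise or chain of K-axiom applications forces O(¬file_permit), and none forces O(file_permit). So ¬file_permit is neither obligatory nor forbidden under these norms.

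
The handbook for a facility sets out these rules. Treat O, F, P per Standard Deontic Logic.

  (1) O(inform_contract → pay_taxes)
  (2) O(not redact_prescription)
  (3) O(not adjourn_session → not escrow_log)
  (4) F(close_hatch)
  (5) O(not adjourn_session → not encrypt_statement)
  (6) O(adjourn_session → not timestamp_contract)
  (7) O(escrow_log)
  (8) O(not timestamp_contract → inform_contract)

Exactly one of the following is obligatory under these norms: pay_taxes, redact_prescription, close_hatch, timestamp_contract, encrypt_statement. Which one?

Premise 7 gives O(escrow_log).
Premise 3 is O(not adjourn_session → not escrow_log); contrapositively O(escrow_log → adjourn_session). Since O(escrow_log) holds, K gives O(adjourn_session).
With premise 6, O(adjourn_session → not timestamp_contract), the K-axiom yields O(not timestamp_contract).
Premise 8 is O(not timestamp_contract → inform_contract); since O(not timestamp_contract), deontic closure gives O(inform_contract).
Applying K to premise 1 (O(inform_contract → pay_taxes)) and O(inform_contract) yields O(pay_taxes).
So O(pay_taxes) holds — pay_taxes is obligatory. None of the other listed options is made obligatory by any chain of premises.

pay_taxes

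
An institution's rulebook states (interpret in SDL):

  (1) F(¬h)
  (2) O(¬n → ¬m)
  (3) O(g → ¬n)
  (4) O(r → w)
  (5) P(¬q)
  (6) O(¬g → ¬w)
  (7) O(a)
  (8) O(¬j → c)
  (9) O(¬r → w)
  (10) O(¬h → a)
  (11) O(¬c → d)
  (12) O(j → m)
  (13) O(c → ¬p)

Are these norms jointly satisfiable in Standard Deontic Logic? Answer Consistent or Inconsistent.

Premise 10 is O(¬h → a); even if O(a) held, inferring O(¬h) would be affirming the consequent — invalid.
So O(¬h) is not derivable, and the apparent clash with O(h) does not arise.
A world satisfying every obligation exists (e.g. a=true, c=true, d=false, g=true, h=true, j=false, m=false, n=false, p=false, q=false, r=false, w=true); no atom is both obligatory and forbidden, so the set is consistent.

Consistent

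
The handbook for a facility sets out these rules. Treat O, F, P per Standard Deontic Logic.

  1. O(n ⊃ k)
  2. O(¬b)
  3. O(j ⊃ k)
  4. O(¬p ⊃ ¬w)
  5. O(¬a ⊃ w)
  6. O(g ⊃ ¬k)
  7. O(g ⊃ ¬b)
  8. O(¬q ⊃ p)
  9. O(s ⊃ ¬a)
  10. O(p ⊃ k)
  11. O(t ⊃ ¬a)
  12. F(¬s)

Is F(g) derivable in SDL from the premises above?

Yes

F(¬s) at premise 12 means O(s).
Applying K to premise 9 (O(s ⊃ ¬a)) and O(s) yields O(¬a).
Applying K to premise 5 (O(¬a ⊃ w)) and O(¬a) yields O(w).
The contrapositive of premise 4 (O(¬p ⊃ ¬w)) is O(w ⊃ p), and O(w) is already established, so O(p).
Premise 10 is O(p ⊃ k); since O(p), deontic closure gives O(k).
The contrapositive of premise 6 (O(g ⊃ ¬k)) is O(k ⊃ ¬g), and O(k) is already established, so O(¬g).
Premises 1, 2, 3, 7, 8, 11 do not contribute to this derivation.
So O(¬g) holds, i.e. F(g). The claim follows.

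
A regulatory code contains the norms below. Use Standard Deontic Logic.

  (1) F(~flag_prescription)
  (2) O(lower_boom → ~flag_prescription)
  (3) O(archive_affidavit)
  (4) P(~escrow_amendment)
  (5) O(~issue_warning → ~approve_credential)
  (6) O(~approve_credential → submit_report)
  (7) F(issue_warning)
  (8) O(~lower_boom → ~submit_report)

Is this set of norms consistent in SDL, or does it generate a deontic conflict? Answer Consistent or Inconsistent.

Premise 1, F(~flag_prescription), is equivalent to O(flag_prescription).
Premise 2 is O(lower_boom → ~flag_prescription); contrapositively O(flag_prescription → ~lower_boom). Since O(flag_prescription) holds, K gives O(~lower_boom).
Premise 8 is O(~lower_boom → ~submit_report); since O(~lower_boom), deontic closure gives O(~submit_report).
Premise 6, O(~approve_credential → submit_report), contraposes to O(~submit_report → approve_credential); with O(~submit_report) we get O(approve_credential).
Premise 5, O(~issue_warning → ~approve_credential), contraposes to O(approve_credential → issue_warning); with O(approve_credential) we get O(issue_warning).
However, F(issue_warning) at premise 7 amounts to O(~issue_warning).
We now have both O(issue_warning) and O(~issue_warning) — issue_warning is simultaneously obligatory and forbidden, violating the D-axiom.

Inconsistent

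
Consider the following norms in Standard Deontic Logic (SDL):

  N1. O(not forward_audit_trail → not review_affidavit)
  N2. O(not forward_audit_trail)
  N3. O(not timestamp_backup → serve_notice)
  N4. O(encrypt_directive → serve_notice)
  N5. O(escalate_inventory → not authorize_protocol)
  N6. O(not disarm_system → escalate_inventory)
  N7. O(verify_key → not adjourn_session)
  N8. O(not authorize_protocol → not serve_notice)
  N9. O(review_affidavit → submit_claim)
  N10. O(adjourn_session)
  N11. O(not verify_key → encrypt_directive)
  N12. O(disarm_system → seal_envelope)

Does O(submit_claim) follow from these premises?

No

Premise 9 is O(review_affidavit → submit_claim), but O(review_affidavit) is not derivable from the premises, so it does not yield O(submit_claim).
No other premise forces O(submit_claim). An ideal world satisfying every premise can still have submit_claim false, so O(submit_claim) is not derivable.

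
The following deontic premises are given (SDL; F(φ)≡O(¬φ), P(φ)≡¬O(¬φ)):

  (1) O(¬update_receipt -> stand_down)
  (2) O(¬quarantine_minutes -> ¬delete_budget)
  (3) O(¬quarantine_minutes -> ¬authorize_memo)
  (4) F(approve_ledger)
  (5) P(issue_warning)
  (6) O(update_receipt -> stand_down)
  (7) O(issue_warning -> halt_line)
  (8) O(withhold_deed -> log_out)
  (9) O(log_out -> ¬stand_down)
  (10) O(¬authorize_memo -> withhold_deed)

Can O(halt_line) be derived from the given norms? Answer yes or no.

No

Premise 7 is O(issue_warning -> halt_line), but O(issue_warning) is not derivable from the premises (the permission P(issue_warning) asserts only ¬O(¬issue_warning), not O(issue_warning)), so it does not yield O(halt_line).
No other premise forces O(halt_line). An ideal world satisfying every premise can still have halt_line false, so O(halt_line) is not derivable.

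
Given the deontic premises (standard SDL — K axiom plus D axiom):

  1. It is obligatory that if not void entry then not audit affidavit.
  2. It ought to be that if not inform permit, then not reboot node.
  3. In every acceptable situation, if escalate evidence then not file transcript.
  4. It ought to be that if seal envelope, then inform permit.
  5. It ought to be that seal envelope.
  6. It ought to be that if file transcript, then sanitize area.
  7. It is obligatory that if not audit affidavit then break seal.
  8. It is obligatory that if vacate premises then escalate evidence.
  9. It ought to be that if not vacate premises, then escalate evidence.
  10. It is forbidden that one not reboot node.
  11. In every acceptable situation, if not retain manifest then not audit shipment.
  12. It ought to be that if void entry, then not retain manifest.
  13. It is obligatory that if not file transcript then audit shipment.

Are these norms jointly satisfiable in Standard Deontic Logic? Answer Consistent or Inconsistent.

Premise 2 is O(¬inform_permit → ¬reboot_node), but O(¬inform_permit) is not derivable from the premises, so it does not yield O(¬reboot_node).
So O(¬reboot_node) is not derivable, and the apparent clash with O(reboot_node) does not arise.
A world satisfying every obligation exists (e.g. audit_affidavit=false, audit_shipment=true, break_seal=true, escalate_evidence=true, file_transcript=false, inform_permit=true, reboot_node=true, retain_manifest=true, sanitize_area=false, seal_envelope=true, vacate_premises=false, void_entry=false); no atom is both obligatory and forbidden, so the set is consistent.

Consistent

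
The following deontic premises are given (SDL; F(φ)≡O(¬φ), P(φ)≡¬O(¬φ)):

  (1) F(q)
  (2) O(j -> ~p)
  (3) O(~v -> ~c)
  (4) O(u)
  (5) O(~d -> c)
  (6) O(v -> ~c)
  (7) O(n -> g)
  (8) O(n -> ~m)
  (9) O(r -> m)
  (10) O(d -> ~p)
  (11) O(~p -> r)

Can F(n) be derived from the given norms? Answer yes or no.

Premises 3 and 6 cover both cases: O(~v -> ~c) and O(v -> ~c). Since ~v ∨ v is a tautology, O(~c) follows.
Premise 5 is O(~d -> c); contrapositively O(~c -> d). Since O(~c) holds, K gives O(d).
Applying K to premise 10 (O(d -> ~p)) and O(d) yields O(~p).
With premise 11, O(~p -> r), the K-axiom yields O(r).
From O(r) and premise 9, O(r -> m), we obtain O(m).
The contrapositive of premise 8 (O(n -> ~m)) is O(m -> ~n), and O(m) is already established, so O(~n).
Premises 1, 2, 4, 7 do not contribute to this derivation.
So O(~n) holds, i.e. F(n). The claim follows.

Yes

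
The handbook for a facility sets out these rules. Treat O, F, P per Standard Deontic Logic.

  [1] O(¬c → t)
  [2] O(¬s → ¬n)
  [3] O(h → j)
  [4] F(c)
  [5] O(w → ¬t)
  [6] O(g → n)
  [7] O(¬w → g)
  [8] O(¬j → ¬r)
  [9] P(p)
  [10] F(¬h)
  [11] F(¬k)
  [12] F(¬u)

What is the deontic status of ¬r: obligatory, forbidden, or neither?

Premise 8 is O(¬j → ¬r), but O(¬j) is not derivable from the premises, so it does not yield O(¬r).
No premise or chain of K-axiom applications forces O(¬r), and none forces O(r). So ¬r is neither obligatory nor forbidden under these norms.

Neither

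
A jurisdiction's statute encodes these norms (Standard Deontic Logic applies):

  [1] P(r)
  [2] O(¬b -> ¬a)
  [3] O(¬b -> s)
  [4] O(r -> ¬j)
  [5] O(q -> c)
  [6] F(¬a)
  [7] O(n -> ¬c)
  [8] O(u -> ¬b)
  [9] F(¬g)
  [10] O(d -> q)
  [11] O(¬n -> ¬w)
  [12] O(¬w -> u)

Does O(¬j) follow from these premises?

No

Premise 4 is O(r -> ¬j), but O(r) is not derivable from the premises (the permission P(r) asserts only ¬O(¬r), not O(r)), so it does not yield O(¬j).
No other premise forces O(¬j). An ideal world satisfying every premise can still have ¬j false, so O(¬j) is not derivable.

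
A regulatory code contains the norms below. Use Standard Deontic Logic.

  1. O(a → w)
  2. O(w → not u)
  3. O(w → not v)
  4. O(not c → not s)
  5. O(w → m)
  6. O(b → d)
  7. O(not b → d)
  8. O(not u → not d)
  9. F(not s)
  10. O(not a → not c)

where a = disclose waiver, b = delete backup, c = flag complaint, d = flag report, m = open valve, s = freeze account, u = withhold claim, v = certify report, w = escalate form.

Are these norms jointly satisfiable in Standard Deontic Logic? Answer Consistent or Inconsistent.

Premises 7 and 6 are O(not b → d) and O(b → d); every ideal world satisfies not b or b, so in either case d holds — hence O(d).
Premise 8 is O(not u → not d); contrapositively O(d → u). Since O(d) holds, K gives O(u).
Premise 2 is O(w → not u); contrapositively O(u → not w). Since O(u) holds, K gives O(not w).
Premise 1 is O(a → w); contrapositively O(not w → not a). Since O(not w) holds, K gives O(not a).
Premise 10 is O(not a → not c); since O(not a), deontic closure gives O(not c).
Applying K to premise 4 (O(not c → not s)) and O(not c) yields O(not s).
Yet premise 9 is F(not s), i.e. O(s).
We now have both O(not s) and O(s) — s is simultaneously obligatory and forbidden, violating the D-axiom.

Inconsistent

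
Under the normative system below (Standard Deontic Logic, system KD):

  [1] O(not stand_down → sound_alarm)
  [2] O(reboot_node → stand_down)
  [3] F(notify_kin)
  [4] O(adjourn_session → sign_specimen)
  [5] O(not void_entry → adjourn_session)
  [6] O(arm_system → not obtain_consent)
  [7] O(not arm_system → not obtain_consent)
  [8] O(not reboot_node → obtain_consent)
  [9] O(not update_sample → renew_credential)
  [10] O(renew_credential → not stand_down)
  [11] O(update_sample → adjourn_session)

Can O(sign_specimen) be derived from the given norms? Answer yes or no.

Premises 7 and 6 are O(not arm_system → not obtain_consent) and O(arm_system → not obtain_consent); every ideal world satisfies not arm_system or arm_system, so in either case not obtain_consent holds — hence O(not obtain_consent).
Premise 8 is O(not reboot_node → obtain_consent); contrapositively O(not obtain_consent → reboot_node). Since O(not obtain_consent) holds, K gives O(reboot_node).
Premise 2 is O(reboot_node → stand_down); since O(reboot_node), deontic closure gives O(stand_down).
Premise 10, O(renew_credential → not stand_down), contraposes to O(stand_down → not renew_credential); with O(stand_down) we get O(not renew_credential).
Premise 9, O(not update_sample → renew_credential), contraposes to O(not renew_credential → update_sample); with O(not renew_credential) we get O(update_sample).
From O(update_sample) and premise 11, O(update_sample → adjourn_session), we obtain O(adjourn_session).
Applying K to premise 4 (O(adjourn_session → sign_specimen)) and O(adjourn_session) yields O(sign_specimen).
Premises 1, 3, 5 do not contribute to this derivation.
So O(sign_specimen) follows.

Yes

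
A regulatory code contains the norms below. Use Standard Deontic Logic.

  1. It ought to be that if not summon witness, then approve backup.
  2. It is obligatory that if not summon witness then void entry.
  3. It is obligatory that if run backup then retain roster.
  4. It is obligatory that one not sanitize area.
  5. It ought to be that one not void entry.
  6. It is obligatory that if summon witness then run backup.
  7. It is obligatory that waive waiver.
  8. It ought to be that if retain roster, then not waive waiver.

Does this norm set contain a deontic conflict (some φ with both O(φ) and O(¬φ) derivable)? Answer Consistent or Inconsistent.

Inconsistent

From premise 5 we have O(¬void_entry).
Premise 2 is O(¬summon_witness → void_entry); contrapositively O(¬void_entry → summon_witness). Since O(¬void_entry) holds, K gives O(summon_witness).
From O(summon_witness) and premise 6, O(summon_witness → run_backup), we obtain O(run_backup).
Applying K to premise 3 (O(run_backup → retain_roster)) and O(run_backup) yields O(retain_roster).
From O(retain_roster) and premise 8, O(retain_roster → ¬waive_waiver), we obtain O(¬waive_waiver).
But premise 7 directly asserts O(waive_waiver).
We now have both O(¬waive_waiver) and O(waive_waiver) — waive_waiver is simultaneously obligatory and forbidden, violating the D-axiom.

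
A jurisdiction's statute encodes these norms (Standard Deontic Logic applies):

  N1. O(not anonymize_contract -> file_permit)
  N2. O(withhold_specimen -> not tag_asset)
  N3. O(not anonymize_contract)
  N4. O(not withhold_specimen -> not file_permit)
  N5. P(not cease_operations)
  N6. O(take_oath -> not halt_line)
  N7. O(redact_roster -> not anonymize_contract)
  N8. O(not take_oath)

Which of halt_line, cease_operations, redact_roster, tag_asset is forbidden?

tag_asset

Premise 3 states O(not anonymize_contract) outright.
Premise 1 is O(not anonymize_contract -> file_permit); since O(not anonymize_contract), deontic closure gives O(file_permit).
Premise 4 is O(not withhold_specimen -> not file_permit); contrapositively O(file_permit -> withhold_specimen). Since O(file_permit) holds, K gives O(withhold_specimen).
Applying K to premise 2 (O(withhold_specimen -> not tag_asset)) and O(withhold_specimen) yields O(not tag_asset).
So O(not tag_asset) holds, i.e. tag_asset is forbidden. None of the other listed options is forbidden under the premises.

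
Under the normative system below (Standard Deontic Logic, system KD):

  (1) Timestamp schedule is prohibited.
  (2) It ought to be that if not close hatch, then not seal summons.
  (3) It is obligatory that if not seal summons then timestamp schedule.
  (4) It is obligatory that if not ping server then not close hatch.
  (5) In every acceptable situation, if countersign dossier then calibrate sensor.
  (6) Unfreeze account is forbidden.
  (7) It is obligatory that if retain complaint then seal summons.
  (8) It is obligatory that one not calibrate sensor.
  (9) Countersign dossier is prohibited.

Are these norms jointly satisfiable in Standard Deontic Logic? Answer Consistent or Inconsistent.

Consistent

Premise 5 is O(countersign_dossier → calibrate_sensor), but O(countersign_dossier) is not derivable from the premises, so it does not yield O(calibrate_sensor).
So O(calibrate_sensor) is not derivable, and the apparent clash with O(¬calibrate_sensor) does not arise.
A world satisfying every obligation exists (e.g. calibrate_sensor=false, close_hatch=true, countersign_dossier=false, ping_server=true, retain_complaint=false, seal_summons=true, timestamp_schedule=false, unfreeze_account=false); no atom is both obligatory and forbidden, so the set is consistent.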